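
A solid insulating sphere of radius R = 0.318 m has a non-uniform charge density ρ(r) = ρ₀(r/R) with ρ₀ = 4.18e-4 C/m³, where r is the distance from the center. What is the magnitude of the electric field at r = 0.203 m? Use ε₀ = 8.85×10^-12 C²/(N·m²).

E = 1.53×10^6 N/C

Symmetry ⇒ E = E(r) r̂. Gaussian sphere of radius r = 0.203 m (r < R).
Q_enc = ∫₀^r ρ(r')·4πr'² dr' = (4πρ₀/R) ∫₀^r r'^3 dr' = 4πρ₀ r^4/(4·R) = 7.013e-6 C.
Since E is radial and uniform over the Gaussian sphere, Φ = E·4πr² = Q_enc/ε₀.
E = |Q_enc|/(4πε₀r²) = (7.013×10^-6)/(4π·8.85×10^-12·(0.203)²) = 1.53×10^6 N/C.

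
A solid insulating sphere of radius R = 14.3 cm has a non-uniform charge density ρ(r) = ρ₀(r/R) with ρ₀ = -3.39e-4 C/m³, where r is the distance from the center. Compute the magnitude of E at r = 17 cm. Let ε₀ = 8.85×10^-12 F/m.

E = 9.69×10^5 V/m

Take a concentric spherical Gaussian surface of radius r = 17 cm (r > R, all charge enclosed).
Q_enc = 4π ∫₀^R ρ₀(r'/R)^1 r'² dr' = 4πρ₀R³/4 = -3.114e-6 C.
Gauss's law: E·4πr² = Q_enc/ε₀.
E = |Q_enc|/(4πε₀r²) = (3.114×10^-6)/(4π·8.85×10^-12·(0.17)²) = 9.69×10^5 N/C.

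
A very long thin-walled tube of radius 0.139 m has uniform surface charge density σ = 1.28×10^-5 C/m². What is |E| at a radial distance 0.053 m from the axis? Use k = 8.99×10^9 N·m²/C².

Take a coaxial cylindrical Gaussian surface of radius r = 0.053 m and length L (r < 0.139 m, inside the shell).
All the surface charge lies outside this cylinder: Q_enc = 0, hence E = 0.

E = 0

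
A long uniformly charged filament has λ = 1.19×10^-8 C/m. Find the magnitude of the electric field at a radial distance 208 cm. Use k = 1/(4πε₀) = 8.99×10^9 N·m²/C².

E ≈ 103 V/m

Coaxial Gaussian cylinder, radius r = 208 cm, length L.
Q_enc = λL, so λ_enc = 1.19×10^-8 C/m.
Gauss's law: E·2πrL = λ_enc L/ε₀.
E = 2k|λ_enc|/r = 2(8.99×10^9)(1.19e-8)/(2.08) = 103 N/C.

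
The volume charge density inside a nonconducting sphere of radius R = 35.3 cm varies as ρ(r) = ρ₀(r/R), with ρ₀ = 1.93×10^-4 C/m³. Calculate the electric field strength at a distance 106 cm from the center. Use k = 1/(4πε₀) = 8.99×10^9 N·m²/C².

E ≈ 2.13×10^5 V/m

Use a concentric Gaussian sphere at r = 106 cm (r > R, all charge enclosed).
Q_enc = 4π ∫₀^R ρ₀(r'/R)^1 r'² dr' = 4πρ₀R³/4 = 2.667e-5 C.
Since E is radial and uniform over the Gaussian sphere, Φ = E·4πr² = Q_enc/ε₀.
E = k|Q_enc|/r² = (8.99×10^9)(2.667×10^-5)/(1.06)² = 2.13e5 N/C.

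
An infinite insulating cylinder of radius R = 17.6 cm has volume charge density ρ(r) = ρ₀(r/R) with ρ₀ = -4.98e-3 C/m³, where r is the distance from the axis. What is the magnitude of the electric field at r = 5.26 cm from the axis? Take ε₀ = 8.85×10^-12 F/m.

E = 2.95×10^6 V/m

Choose a coaxial cylinder of radius r = 5.26 cm (arbitrary length L) as the Gaussian surface (r < R).
λ_enc = ∫₀^r ρ(r')·2πr' dr' = (2πρ₀/R)·r^3/3 = -8.624e-6 C/m.
Gauss's law: E·2πrL = λ_enc L/ε₀.
E = |λ_enc|/(2πε₀r) = (8.624×10^-6)/(2π·8.85×10^-12·0.0526) = 2.95e6 N/C.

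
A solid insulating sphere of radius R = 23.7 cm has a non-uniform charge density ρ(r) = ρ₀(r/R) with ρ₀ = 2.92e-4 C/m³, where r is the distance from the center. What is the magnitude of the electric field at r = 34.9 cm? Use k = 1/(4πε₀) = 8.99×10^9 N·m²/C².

|E| = 9.01×10^5 N/C

Symmetry ⇒ E = E(r) r̂. Gaussian sphere of radius r = 34.9 cm (r > R, all charge enclosed).
Q_enc = 4π ∫₀^R ρ₀(r'/R)^1 r'² dr' = 4πρ₀R³/4 = 1.221e-5 C.
By Gauss's law, ∮E·dA = E·4πr² = Q_enc/ε₀.
E = k|Q_enc|/r² = (8.99×10^9)(1.221e-5)/(0.349)² = 9.01×10^5 N/C.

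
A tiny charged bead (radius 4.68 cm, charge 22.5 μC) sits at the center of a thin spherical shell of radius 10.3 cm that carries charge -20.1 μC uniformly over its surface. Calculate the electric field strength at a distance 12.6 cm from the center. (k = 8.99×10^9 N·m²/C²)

E = 1.36×10^6 N/C

By spherical symmetry E is radial; choose a Gaussian sphere of radius r = 12.6 cm (r > 10.3 cm, enclosing both).
Q_enc = (22.5 μC) + (-20.1 μC) = 2.40e-6 C.
Since E is radial and uniform over the Gaussian sphere, Φ = E·4πr² = Q_enc/ε₀.
E = k|Q_enc|/r² = (8.99×10^9)(2.40e-6)/(0.126)² = 1.36e6 N/C.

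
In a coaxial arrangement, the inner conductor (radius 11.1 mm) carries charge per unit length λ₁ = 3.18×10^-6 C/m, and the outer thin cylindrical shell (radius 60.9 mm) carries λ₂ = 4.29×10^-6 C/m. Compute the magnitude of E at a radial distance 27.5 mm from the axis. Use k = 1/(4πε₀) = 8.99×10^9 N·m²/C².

Choose a coaxial cylinder of radius r = 27.5 mm (arbitrary length L) as the Gaussian surface (between the conductors, 11.1 mm < r < 60.9 mm).
The shell at 60.9 mm lies outside the Gaussian surface, so λ_enc = λ₁ = 3.18×10^-6 C/m.
Since E is radial and uniform over the curved surface, Φ = E·2πrL = Q_enc/ε₀ = λ_enc L/ε₀.
E = 2k|λ_enc|/r = 2(8.99×10^9)(3.18e-6)/(0.0275) = 2.08×10^6 N/C.

E ≈ 2.08×10^6 N/C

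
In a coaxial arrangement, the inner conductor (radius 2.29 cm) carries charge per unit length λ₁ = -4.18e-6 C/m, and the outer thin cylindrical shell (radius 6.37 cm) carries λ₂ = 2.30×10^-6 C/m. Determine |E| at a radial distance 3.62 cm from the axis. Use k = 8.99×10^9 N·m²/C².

E = 2.08×10^6 N/C

Take a coaxial cylindrical Gaussian surface of radius r = 3.62 cm and length L (between the conductors, 2.29 cm < r < 6.37 cm).
Only the inner wire is enclosed; the outer shell contributes nothing inside itself. λ_enc = λ₁ = -4.18×10^-6 C/m.
Applying ∮E·dA = Q_enc/ε₀ with the end caps contributing no flux:
E = 2k|λ_enc|/r = 2(8.99×10^9)(4.18×10^-6)/(0.0362) = 2.08×10^6 N/C.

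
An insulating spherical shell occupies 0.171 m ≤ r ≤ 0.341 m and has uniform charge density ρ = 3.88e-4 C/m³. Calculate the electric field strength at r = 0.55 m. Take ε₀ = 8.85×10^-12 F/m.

E = 1.67e6 V/m

By spherical symmetry E is radial; choose a Gaussian sphere of radius r = 0.55 m (r > 0.341 m, enclosing the whole shell).
Q_enc = ρ·(4π/3)(b³ − a³) = (3.88×10^-4)·(4π/3)·((0.341)³ − (0.171)³) = 5.632×10^-5 C.
Gauss's law: E·4πr² = Q_enc/ε₀.
E = |Q_enc|/(4πε₀r²) = (5.632×10^-5)/(4π·8.85×10^-12·(0.55)²) = 1.67e6 N/C.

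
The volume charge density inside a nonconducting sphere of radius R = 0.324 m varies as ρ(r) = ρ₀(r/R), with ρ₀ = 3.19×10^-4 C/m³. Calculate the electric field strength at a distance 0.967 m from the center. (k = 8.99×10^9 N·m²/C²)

E ≈ 3.28×10^5 N/C

Take a concentric spherical Gaussian surface of radius r = 0.967 m (r > R, all charge enclosed).
Q_enc = 4π ∫₀^R ρ₀(r'/R)^1 r'² dr' = 4πρ₀R³/4 = 3.409×10^-5 C.
By Gauss's law, ∮E·dA = E·4πr² = Q_enc/ε₀.
E = k|Q_enc|/r² = (8.99×10^9)(3.409×10^-5)/(0.967)² = 3.28e5 N/C.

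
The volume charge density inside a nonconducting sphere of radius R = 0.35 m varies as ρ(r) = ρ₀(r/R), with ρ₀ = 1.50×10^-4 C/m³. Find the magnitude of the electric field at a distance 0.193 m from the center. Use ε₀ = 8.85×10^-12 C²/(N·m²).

|E| = 4.51×10^5 N/C

Use a concentric Gaussian sphere at r = 0.193 m (r < R).
Q_enc = ∫₀^r ρ(r')·4πr'² dr' = (4πρ₀/R) ∫₀^r r'^3 dr' = 4πρ₀ r^4/(4·R) = 1.868e-6 C.
Since E is radial and uniform over the Gaussian sphere, Φ = E·4πr² = Q_enc/ε₀.
E = |Q_enc|/(4πε₀r²) = (1.868×10^-6)/(4π·8.85×10^-12·(0.193)²) = 4.51e5 N/C.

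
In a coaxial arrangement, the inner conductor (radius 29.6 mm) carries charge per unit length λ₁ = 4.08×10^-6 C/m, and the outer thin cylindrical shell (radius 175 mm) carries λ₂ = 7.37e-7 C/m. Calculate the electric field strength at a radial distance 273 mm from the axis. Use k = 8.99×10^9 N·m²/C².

|E| = 3.17×10^5 V/m

Choose a coaxial cylinder of radius r = 273 mm (arbitrary length L) as the Gaussian surface (r > 175 mm, enclosing both).
λ_enc = λ₁ + λ₂ = (4.08×10^-6) + (7.37×10^-7) = 4.817×10^-6 C/m.
Gauss's law: E·2πrL = λ_enc L/ε₀.
E = 2k|λ_enc|/r = 2(8.99×10^9)(4.817e-6)/(0.273) = 3.17×10^5 N/C.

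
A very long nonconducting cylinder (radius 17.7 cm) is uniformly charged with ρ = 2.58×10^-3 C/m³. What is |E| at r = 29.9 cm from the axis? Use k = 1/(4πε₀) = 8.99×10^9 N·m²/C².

|E| = 1.53×10^7 N/C

Take a coaxial cylindrical Gaussian surface of radius r = 29.9 cm and length L (r > 17.7 cm, full cross-section enclosed).
λ_enc = ρ·πR² = (2.58×10^-3)π(0.177)² = 2.539e-4 C/m.
Gauss's law: E·2πrL = λ_enc L/ε₀.
E = 2k|λ_enc|/r = 2(8.99×10^9)(2.539e-4)/(0.299) = 1.53e7 N/C.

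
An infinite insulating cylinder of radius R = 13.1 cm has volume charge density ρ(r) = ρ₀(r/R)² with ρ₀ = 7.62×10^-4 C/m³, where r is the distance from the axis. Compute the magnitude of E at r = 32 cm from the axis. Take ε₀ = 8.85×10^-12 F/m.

Choose a coaxial cylinder of radius r = 32 cm (arbitrary length L) as the Gaussian surface (r > R, full charge per length enclosed).
λ_enc = 2π ∫₀^R ρ₀(r'/R)^2 r' dr' = 2πρ₀R²/4 = 2.054×10^-5 C/m.
Since E is radial and uniform over the curved surface, Φ = E·2πrL = Q_enc/ε₀ = λ_enc L/ε₀.
E = |λ_enc|/(2πε₀r) = (2.054e-5)/(2π·8.85×10^-12·0.32) = 1.15×10^6 N/C.

1.15×10^6 V/m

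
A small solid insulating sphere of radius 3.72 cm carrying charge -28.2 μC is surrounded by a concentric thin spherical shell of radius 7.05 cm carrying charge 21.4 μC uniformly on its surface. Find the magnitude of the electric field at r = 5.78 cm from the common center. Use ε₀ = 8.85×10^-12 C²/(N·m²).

Symmetry ⇒ E = E(r) r̂. Gaussian sphere of radius r = 5.78 cm (between the bodies, 3.72 cm < r < 7.05 cm).
Only the inner charge is enclosed; the outer shell contributes nothing inside itself. Q_enc = -28.2 μC = -2.82×10^-5 C.
Applying ∮E·dA = Q_enc/ε₀ with Φ = E(4πr²):
E = |Q_enc|/(4πε₀r²) = (2.82e-5)/(4π·8.85×10^-12·(0.0578)²) = 7.59×10^7 N/C.

|E| ≈ 7.59×10^7 N/C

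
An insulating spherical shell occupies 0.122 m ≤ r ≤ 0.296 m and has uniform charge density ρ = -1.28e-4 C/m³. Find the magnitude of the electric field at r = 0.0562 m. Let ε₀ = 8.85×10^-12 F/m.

E = 0 (no enclosed charge)

Symmetry ⇒ E = E(r) r̂. Gaussian sphere of radius r = 0.0562 m (r < 0.122 m, inside the empty cavity).
No charge is enclosed, so by Gauss's law E·4πr² = 0 ⇒ E = 0.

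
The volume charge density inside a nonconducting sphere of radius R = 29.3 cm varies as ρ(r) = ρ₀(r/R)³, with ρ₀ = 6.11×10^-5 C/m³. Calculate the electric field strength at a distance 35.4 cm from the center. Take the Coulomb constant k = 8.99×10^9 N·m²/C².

Use a concentric Gaussian sphere at r = 35.4 cm (r > R, all charge enclosed).
Q_enc = 4π ∫₀^R ρ₀(r'/R)^3 r'² dr' = 4πρ₀R³/6 = 3.219e-6 C.
By Gauss's law, ∮E·dA = E·4πr² = Q_enc/ε₀.
E = k|Q_enc|/r² = (8.99×10^9)(3.219e-6)/(0.354)² = 2.31×10^5 N/C.

2.31e5 V/m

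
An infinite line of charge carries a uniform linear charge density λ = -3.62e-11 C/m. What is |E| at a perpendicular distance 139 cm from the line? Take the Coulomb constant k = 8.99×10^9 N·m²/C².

E ≈ 0.468 N/C

By cylindrical symmetry E is radial; use a coaxial Gaussian cylinder of radius 139 cm and length L.
Q_enc = λL, so λ_enc = -3.62×10^-11 C/m.
By Gauss's law (flux through the curved wall only), E·2πrL = λ_enc L/ε₀.
E = 2k|λ_enc|/r = 2(8.99×10^9)(3.62×10^-11)/(1.39) = 0.468 N/C.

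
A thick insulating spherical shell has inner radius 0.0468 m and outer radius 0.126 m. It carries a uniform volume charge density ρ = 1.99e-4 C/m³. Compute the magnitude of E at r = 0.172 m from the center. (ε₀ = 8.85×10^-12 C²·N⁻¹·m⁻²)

E = 4.81×10^5 N/C

Take a concentric spherical Gaussian surface of radius r = 0.172 m (r > 0.126 m, enclosing the whole shell).
Q_enc = ρ·(4π/3)(b³ − a³) = (1.99×10^-4)·(4π/3)·((0.126)³ − (0.0468)³) = 1.582×10^-6 C.
Gauss's law: E·4πr² = Q_enc/ε₀.
E = |Q_enc|/(4πε₀r²) = (1.582e-6)/(4π·8.85×10^-12·(0.172)²) = 4.81×10^5 N/C.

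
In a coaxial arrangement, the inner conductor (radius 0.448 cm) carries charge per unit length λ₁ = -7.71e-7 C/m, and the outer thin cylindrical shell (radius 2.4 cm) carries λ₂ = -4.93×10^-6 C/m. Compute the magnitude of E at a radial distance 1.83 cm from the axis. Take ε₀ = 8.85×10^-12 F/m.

By cylindrical symmetry E is radial; use a coaxial Gaussian cylinder of radius 1.83 cm and length L (between the conductors, 0.448 cm < r < 2.4 cm).
Only the inner wire is enclosed; the outer shell contributes nothing inside itself. λ_enc = λ₁ = -7.71×10^-7 C/m.
Gauss's law: E·2πrL = λ_enc L/ε₀.
E = |λ_enc|/(2πε₀r) = (7.71×10^-7)/(2π·8.85×10^-12·0.0183) = 7.58×10^5 N/C.

|E| ≈ 7.58×10^5 N/C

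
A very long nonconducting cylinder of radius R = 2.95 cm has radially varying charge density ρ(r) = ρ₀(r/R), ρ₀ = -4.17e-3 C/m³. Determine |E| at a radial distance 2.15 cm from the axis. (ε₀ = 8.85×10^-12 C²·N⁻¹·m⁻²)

Take a coaxial cylindrical Gaussian surface of radius r = 2.15 cm and length L (r < R).
Integrating ρ over the cross-section to radius r: λ_enc = (2πρ₀/R) ∫₀^r r'^2 dr' = 2πρ₀ r^3/(3·R) = -2.942×10^-6 C/m.
Gauss's law: E·2πrL = λ_enc L/ε₀.
E = |λ_enc|/(2πε₀r) = (2.942×10^-6)/(2π·8.85×10^-12·0.0215) = 2.46×10^6 N/C.

|E| ≈ 2.46e6 N/C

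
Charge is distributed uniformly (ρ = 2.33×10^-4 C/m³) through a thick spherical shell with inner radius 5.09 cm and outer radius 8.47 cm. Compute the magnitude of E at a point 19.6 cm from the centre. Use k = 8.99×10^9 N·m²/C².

|E| = 1.09e5 N/C

By spherical symmetry E is radial; choose a Gaussian sphere of radius r = 19.6 cm (r > 8.47 cm, enclosing the whole shell).
Q_enc = ρ·(4π/3)(b³ − a³) = (2.33×10^-4)·(4π/3)·((0.0847)³ − (0.0509)³) = 4.643e-7 C.
Applying ∮E·dA = Q_enc/ε₀ with Φ = E(4πr²):
E = k|Q_enc|/r² = (8.99×10^9)(4.643e-7)/(0.196)² = 1.09×10^5 N/C.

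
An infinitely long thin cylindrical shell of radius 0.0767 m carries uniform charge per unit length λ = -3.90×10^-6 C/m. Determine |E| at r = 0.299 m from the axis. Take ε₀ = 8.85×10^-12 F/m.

Take a coaxial cylindrical Gaussian surface of radius r = 0.299 m and length L (r > 0.0767 m).
The full line charge is enclosed: λ_enc = -3.90×10^-6 C/m.
By Gauss's law (flux through the curved wall only), E·2πrL = λ_enc L/ε₀.
E = |λ_enc|/(2πε₀r) = (3.90×10^-6)/(2π·8.85×10^-12·0.299) = 2.35×10^5 N/C.

2.35e5 N/C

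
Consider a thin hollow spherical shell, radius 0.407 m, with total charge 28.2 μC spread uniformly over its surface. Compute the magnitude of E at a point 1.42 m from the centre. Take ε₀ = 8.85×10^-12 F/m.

Use a concentric Gaussian sphere at r = 1.42 m (r > 0.407 m).
The entire shell is enclosed: Q_enc = 2.82×10^-5 C.
Applying ∮E·dA = Q_enc/ε₀ with Φ = E(4πr²):
E = |Q_enc|/(4πε₀r²) = (2.82×10^-5)/(4π·8.85×10^-12·(1.42)²) = 1.26e5 N/C.

E = 1.26×10^5 N/C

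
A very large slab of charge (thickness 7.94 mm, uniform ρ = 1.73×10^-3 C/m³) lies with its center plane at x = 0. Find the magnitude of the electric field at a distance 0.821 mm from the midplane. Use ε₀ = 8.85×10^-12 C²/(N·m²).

By symmetry E is perpendicular to the slab. A Gaussian pillbox from −0.821 mm to +0.821 mm (face area A) lies entirely within the slab.
Q_enc = ρ·(2x)·A and flux = 2EA, so 2EA = 2ρxA/ε₀ ⇒ E = |ρ|x/ε₀.
E = (1.73e-3)(0.000821)/(8.85×10^-12) = 1.60×10^5 N/C.

E = 1.60×10^5 V/m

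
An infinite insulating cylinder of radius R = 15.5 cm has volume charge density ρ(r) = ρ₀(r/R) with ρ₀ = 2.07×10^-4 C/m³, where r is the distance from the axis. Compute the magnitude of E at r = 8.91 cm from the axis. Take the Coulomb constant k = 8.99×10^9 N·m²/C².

3.99×10^5 N/C

Coaxial Gaussian cylinder, radius r = 8.91 cm, length L (r < R).
λ_enc = ∫₀^r ρ(r')·2πr' dr' = (2πρ₀/R)·r^3/3 = 1.978×10^-6 C/m.
Gauss's law: E·2πrL = λ_enc L/ε₀.
E = 2k|λ_enc|/r = 2(8.99×10^9)(1.978×10^-6)/(0.0891) = 3.99e5 N/C.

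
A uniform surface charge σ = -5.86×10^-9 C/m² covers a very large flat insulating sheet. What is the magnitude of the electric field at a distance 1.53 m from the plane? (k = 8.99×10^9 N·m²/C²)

Choose a cylindrical pillbox piercing the sheet, end faces (area A) parallel to it.
Only the two end caps contribute flux: Φ = 2EA. With Q_enc = σA, Gauss's law gives E = |σ|/(2ε₀).
E = 2πk|σ| = 2π(8.99×10^9)(5.86×10^-9) = 331 N/C.

E = 331 N/C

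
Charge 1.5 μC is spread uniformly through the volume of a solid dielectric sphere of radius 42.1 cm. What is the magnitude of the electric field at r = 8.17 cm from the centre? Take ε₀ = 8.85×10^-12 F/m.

Use a concentric Gaussian sphere at r = 8.17 cm (r < R).
For a uniform sphere the enclosed fraction is (r/R)³, so Q_enc = (1.5 μC)(0.0817/0.421)³ = 1.096×10^-8 C.
Gauss's law: E·4πr² = Q_enc/ε₀.
E = |Q_enc|/(4πε₀r²) = (1.096×10^-8)/(4π·8.85×10^-12·(0.0817)²) = 1.48e4 N/C.

|E| ≈ 1.48×10^4 N/C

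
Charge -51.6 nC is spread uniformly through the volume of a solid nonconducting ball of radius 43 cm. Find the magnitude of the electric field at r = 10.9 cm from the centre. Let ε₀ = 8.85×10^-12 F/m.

|E| = 636 N/C

Symmetry ⇒ E = E(r) r̂. Gaussian sphere of radius r = 10.9 cm (r < R).
For a uniform sphere the enclosed fraction is (r/R)³, so Q_enc = (-51.6 nC)(0.109/0.43)³ = -8.405×10^-10 C.
By Gauss's law, ∮E·dA = E·4πr² = Q_enc/ε₀.
E = |Q_enc|/(4πε₀r²) = (8.405×10^-10)/(4π·8.85×10^-12·(0.109)²) = 636 N/C.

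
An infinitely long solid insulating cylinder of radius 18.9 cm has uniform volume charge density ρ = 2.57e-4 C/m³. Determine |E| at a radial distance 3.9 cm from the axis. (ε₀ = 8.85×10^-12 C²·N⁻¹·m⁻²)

E ≈ 5.66e5 N/C

Coaxial Gaussian cylinder, radius r = 3.9 cm, length L (r < R).
Charge inside radius r per length L is ρ·πr²·L, so λ_enc = ρπr² = 1.228×10^-6 C/m.
By Gauss's law (flux through the curved wall only), E·2πrL = λ_enc L/ε₀.
E = |λ_enc|/(2πε₀r) = (1.228×10^-6)/(2π·8.85×10^-12·0.039) = 5.66×10^5 N/C.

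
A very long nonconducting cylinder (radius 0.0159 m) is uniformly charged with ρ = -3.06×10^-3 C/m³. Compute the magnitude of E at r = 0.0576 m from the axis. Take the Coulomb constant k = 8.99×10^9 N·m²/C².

Coaxial Gaussian cylinder, radius r = 0.0576 m, length L (r > 0.0159 m, full cross-section enclosed).
λ_enc = ρ·πR² = (-3.06×10^-3)π(0.0159)² = -2.43×10^-6 C/m.
Applying ∮E·dA = Q_enc/ε₀ with the end caps contributing no flux:
E = 2k|λ_enc|/r = 2(8.99×10^9)(2.43×10^-6)/(0.0576) = 7.59e5 N/C.

7.59e5 V/m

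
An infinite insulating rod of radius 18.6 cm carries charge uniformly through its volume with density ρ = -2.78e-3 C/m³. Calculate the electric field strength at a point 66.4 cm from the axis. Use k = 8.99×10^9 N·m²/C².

Choose a coaxial cylinder of radius r = 66.4 cm (arbitrary length L) as the Gaussian surface (r > 18.6 cm, full cross-section enclosed).
λ_enc = ρ·πR² = (-2.78×10^-3)π(0.186)² = -3.021×10^-4 C/m.
By Gauss's law (flux through the curved wall only), E·2πrL = λ_enc L/ε₀.
E = 2k|λ_enc|/r = 2(8.99×10^9)(3.021e-4)/(0.664) = 8.18×10^6 N/C.

E = 8.18e6 V/m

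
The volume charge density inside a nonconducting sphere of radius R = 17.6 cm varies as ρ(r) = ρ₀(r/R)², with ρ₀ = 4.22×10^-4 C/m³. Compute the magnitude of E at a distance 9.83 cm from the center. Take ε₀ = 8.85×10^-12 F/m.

Take a concentric spherical Gaussian surface of radius r = 9.83 cm (r < R).
Q_enc = ∫₀^r ρ(r')·4πr'² dr' = (4πρ₀/R²) ∫₀^r r'^4 dr' = 4πρ₀ r^5/(5·R²) = 3.143×10^-7 C.
Applying ∮E·dA = Q_enc/ε₀ with Φ = E(4πr²):
E = |Q_enc|/(4πε₀r²) = (3.143e-7)/(4π·8.85×10^-12·(0.0983)²) = 2.92×10^5 N/C.

E ≈ 2.92×10^5 N/C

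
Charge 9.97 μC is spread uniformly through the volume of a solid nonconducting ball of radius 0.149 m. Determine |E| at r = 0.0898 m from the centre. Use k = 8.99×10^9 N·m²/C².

Symmetry ⇒ E = E(r) r̂. Gaussian sphere of radius r = 0.0898 m (r < R).
Only the charge within r is enclosed: Q_enc = Q·(r/R)³ = (9.97 μC)·(0.0898 m/0.149 m)³ = 2.183×10^-6 C.
Applying ∮E·dA = Q_enc/ε₀ with Φ = E(4πr²):
E = k|Q_enc|/r² = (8.99×10^9)(2.183e-6)/(0.0898)² = 2.43×10^6 N/C.

2.43e6 N/C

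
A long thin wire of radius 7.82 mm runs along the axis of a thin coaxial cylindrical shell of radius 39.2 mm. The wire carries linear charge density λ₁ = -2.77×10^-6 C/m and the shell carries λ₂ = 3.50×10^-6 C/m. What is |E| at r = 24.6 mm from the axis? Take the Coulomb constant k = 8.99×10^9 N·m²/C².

E = 2.02×10^6 N/C

Coaxial Gaussian cylinder, radius r = 24.6 mm, length L (between the conductors, 7.82 mm < r < 39.2 mm).
The shell at 39.2 mm lies outside the Gaussian surface, so λ_enc = λ₁ = -2.77×10^-6 C/m.
Gauss's law: E·2πrL = λ_enc L/ε₀.
E = 2k|λ_enc|/r = 2(8.99×10^9)(2.77×10^-6)/(0.0246) = 2.02e6 N/C.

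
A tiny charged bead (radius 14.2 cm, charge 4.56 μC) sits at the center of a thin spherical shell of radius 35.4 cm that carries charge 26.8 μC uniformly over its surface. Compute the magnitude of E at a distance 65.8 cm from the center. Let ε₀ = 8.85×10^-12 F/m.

Take a concentric spherical Gaussian surface of radius r = 65.8 cm (r > 35.4 cm, enclosing both).
Q_enc = (4.56 μC) + (26.8 μC) = 3.136×10^-5 C.
Gauss's law: E·4πr² = Q_enc/ε₀.
E = |Q_enc|/(4πε₀r²) = (3.136×10^-5)/(4π·8.85×10^-12·(0.658)²) = 6.51e5 N/C.

E = 6.51e5 V/m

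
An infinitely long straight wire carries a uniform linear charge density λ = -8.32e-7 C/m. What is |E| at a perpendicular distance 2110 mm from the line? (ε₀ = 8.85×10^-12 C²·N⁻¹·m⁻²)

Coaxial Gaussian cylinder, radius r = 2110 mm, length L.
Q_enc = λL, so λ_enc = -8.32×10^-7 C/m.
By Gauss's law (flux through the curved wall only), E·2πrL = λ_enc L/ε₀.
E = |λ_enc|/(2πε₀r) = (8.32×10^-7)/(2π·8.85×10^-12·2.11) = 7.09×10^3 N/C.

E ≈ 7.09×10^3 N/C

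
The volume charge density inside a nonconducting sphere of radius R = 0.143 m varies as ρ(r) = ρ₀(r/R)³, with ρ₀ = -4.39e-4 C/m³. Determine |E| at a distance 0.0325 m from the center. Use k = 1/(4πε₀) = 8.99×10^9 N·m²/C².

Use a concentric Gaussian sphere at r = 0.0325 m (r < R).
Q_enc = ∫₀^r ρ(r')·4πr'² dr' = (4πρ₀/R³) ∫₀^r r'^5 dr' = 4πρ₀ r^6/(6·R³) = -3.705e-10 C.
Applying ∮E·dA = Q_enc/ε₀ with Φ = E(4πr²):
E = k|Q_enc|/r² = (8.99×10^9)(3.705e-10)/(0.0325)² = 3.15e3 N/C.

3.15×10^3 N/C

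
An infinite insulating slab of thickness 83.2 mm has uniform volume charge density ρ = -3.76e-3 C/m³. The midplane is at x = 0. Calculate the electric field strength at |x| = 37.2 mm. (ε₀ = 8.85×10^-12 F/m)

E = 1.58×10^7 V/m

By symmetry E is perpendicular to the slab. A Gaussian pillbox from −37.2 mm to +37.2 mm (face area A) lies entirely within the slab.
Q_enc = ρ·(2x)·A and flux = 2EA, so 2EA = 2ρxA/ε₀ ⇒ E = |ρ|x/ε₀.
E = (3.76×10^-3)(0.0372)/(8.85×10^-12) = 1.58×10^7 N/C.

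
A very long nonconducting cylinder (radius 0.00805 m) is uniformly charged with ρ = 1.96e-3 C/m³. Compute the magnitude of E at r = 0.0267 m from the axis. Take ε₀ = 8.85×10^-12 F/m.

By cylindrical symmetry E is radial; use a coaxial Gaussian cylinder of radius 0.0267 m and length L (r > 0.00805 m, full cross-section enclosed).
λ_enc = ρ·πR² = (1.96×10^-3)π(0.00805)² = 3.99×10^-7 C/m.
Applying ∮E·dA = Q_enc/ε₀ with the end caps contributing no flux:
E = |λ_enc|/(2πε₀r) = (3.99×10^-7)/(2π·8.85×10^-12·0.0267) = 2.69×10^5 N/C.

|E| ≈ 2.69×10^5 V/m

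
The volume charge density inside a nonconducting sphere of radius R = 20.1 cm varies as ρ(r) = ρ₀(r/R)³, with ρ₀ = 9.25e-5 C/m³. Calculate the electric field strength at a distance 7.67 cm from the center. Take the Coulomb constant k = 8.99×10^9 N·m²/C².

Use a concentric Gaussian sphere at r = 7.67 cm (r < R).
Integrate the density: Q_enc = 4π ∫₀^r ρ₀(r'/R)^3 r'² dr' = 4πρ₀ r^6/(6·R³) = 4.857×10^-9 C.
By Gauss's law, ∮E·dA = E·4πr² = Q_enc/ε₀.
E = k|Q_enc|/r² = (8.99×10^9)(4.857×10^-9)/(0.0767)² = 7.42e3 N/C.

E = 7.42×10^3 V/m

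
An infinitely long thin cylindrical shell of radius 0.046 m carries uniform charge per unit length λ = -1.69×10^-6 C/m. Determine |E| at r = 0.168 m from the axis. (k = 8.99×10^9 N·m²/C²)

Choose a coaxial cylinder of radius r = 0.168 m (arbitrary length L) as the Gaussian surface (r > 0.046 m).
The full line charge is enclosed: λ_enc = -1.69×10^-6 C/m.
Gauss's law: E·2πrL = λ_enc L/ε₀.
E = 2k|λ_enc|/r = 2(8.99×10^9)(1.69×10^-6)/(0.168) = 1.81×10^5 N/C.

|E| = 1.81×10^5 N/C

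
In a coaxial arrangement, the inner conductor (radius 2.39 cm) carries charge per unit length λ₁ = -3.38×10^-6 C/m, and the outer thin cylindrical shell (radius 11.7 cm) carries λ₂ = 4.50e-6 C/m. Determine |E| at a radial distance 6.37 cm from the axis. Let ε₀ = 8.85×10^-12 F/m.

Take a coaxial cylindrical Gaussian surface of radius r = 6.37 cm and length L (between the conductors, 2.39 cm < r < 11.7 cm).
The shell at 11.7 cm lies outside the Gaussian surface, so λ_enc = λ₁ = -3.38e-6 C/m.
Applying ∮E·dA = Q_enc/ε₀ with the end caps contributing no flux:
E = |λ_enc|/(2πε₀r) = (3.38e-6)/(2π·8.85×10^-12·0.0637) = 9.54e5 N/C.

9.54×10^5 V/m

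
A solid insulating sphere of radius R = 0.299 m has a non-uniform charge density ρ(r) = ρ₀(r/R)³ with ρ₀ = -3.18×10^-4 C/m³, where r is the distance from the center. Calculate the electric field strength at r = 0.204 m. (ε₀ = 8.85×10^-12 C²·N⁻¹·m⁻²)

|E| = 3.88×10^5 V/m

Take a concentric spherical Gaussian surface of radius r = 0.204 m (r < R).
Q_enc = ∫₀^r ρ(r')·4πr'² dr' = (4πρ₀/R³) ∫₀^r r'^5 dr' = 4πρ₀ r^6/(6·R³) = -1.796e-6 C.
Since E is radial and uniform over the Gaussian sphere, Φ = E·4πr² = Q_enc/ε₀.
E = |Q_enc|/(4πε₀r²) = (1.796×10^-6)/(4π·8.85×10^-12·(0.204)²) = 3.88×10^5 N/C.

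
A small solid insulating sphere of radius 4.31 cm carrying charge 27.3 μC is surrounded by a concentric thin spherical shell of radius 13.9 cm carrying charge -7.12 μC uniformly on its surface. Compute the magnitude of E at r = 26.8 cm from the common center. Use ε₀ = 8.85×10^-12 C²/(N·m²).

E ≈ 2.53×10^6 N/C

By spherical symmetry E is radial; choose a Gaussian sphere of radius r = 26.8 cm (r > 13.9 cm, enclosing both).
Q_enc = (27.3 μC) + (-7.12 μC) = 2.018×10^-5 C.
Applying ∮E·dA = Q_enc/ε₀ with Φ = E(4πr²):
E = |Q_enc|/(4πε₀r²) = (2.018×10^-5)/(4π·8.85×10^-12·(0.268)²) = 2.53×10^6 N/C.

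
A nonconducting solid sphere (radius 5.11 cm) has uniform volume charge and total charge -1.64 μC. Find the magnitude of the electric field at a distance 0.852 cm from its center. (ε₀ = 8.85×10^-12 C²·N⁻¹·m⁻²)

Symmetry ⇒ E = E(r) r̂. Gaussian sphere of radius r = 0.852 cm (r < R).
Only the charge within r is enclosed: Q_enc = Q·(r/R)³ = (-1.64 μC)·(0.852 cm/5.11 cm)³ = -7.602×10^-9 C.
Since E is radial and uniform over the Gaussian sphere, Φ = E·4πr² = Q_enc/ε₀.
E = |Q_enc|/(4πε₀r²) = (7.602e-9)/(4π·8.85×10^-12·(0.00852)²) = 9.42×10^5 N/C.

E ≈ 9.42e5 V/m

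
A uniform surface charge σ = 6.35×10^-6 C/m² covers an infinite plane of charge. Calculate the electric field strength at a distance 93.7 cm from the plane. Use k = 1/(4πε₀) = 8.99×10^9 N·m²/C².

By planar symmetry E is perpendicular to the sheet and uniform; use a Gaussian pillbox with flat faces of area A on each side of the sheet.
Flux Φ = 2EA and Q_enc = σA, so 2EA = σA/ε₀ ⇒ E = |σ|/(2ε₀), independent of distance.
E = 2πk|σ| = 2π(8.99×10^9)(6.35×10^-6) = 3.59×10^5 N/C.

|E| = 3.59×10^5 V/m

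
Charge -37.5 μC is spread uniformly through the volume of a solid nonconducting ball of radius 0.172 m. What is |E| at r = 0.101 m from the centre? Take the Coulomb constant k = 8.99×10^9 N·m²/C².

E ≈ 6.69×10^6 V/m

Use a concentric Gaussian sphere at r = 0.101 m (r < R).
For a uniform sphere the enclosed fraction is (r/R)³, so Q_enc = (-37.5 μC)(0.101/0.172)³ = -7.593×10^-6 C.
By Gauss's law, ∮E·dA = E·4πr² = Q_enc/ε₀.
E = k|Q_enc|/r² = (8.99×10^9)(7.593e-6)/(0.101)² = 6.69×10^6 N/C.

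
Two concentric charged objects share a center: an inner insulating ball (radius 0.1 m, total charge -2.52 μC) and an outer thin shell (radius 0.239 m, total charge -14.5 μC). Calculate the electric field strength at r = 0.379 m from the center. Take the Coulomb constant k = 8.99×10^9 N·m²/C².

|E| ≈ 1.07×10^6 N/C

Use a concentric Gaussian sphere at r = 0.379 m (r > 0.239 m, enclosing both).
Q_enc = (-2.52 μC) + (-14.5 μC) = -1.702×10^-5 C.
Applying ∮E·dA = Q_enc/ε₀ with Φ = E(4πr²):
E = k|Q_enc|/r² = (8.99×10^9)(1.702×10^-5)/(0.379)² = 1.07e6 N/C.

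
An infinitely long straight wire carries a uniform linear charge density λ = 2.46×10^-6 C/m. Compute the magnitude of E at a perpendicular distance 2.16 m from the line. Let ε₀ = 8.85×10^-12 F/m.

E ≈ 2.05×10^4 N/C

Take a coaxial cylindrical Gaussian surface of radius r = 2.16 m and length L.
Q_enc = λL, so λ_enc = 2.46×10^-6 C/m.
Since E is radial and uniform over the curved surface, Φ = E·2πrL = Q_enc/ε₀ = λ_enc L/ε₀.
E = |λ_enc|/(2πε₀r) = (2.46e-6)/(2π·8.85×10^-12·2.16) = 2.05×10^4 N/C.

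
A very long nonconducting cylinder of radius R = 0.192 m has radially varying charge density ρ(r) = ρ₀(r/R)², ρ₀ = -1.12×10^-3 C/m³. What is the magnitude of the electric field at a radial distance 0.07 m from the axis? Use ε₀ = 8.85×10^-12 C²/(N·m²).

|E| = 2.94e5 N/C

Choose a coaxial cylinder of radius r = 0.07 m (arbitrary length L) as the Gaussian surface (r < R).
Integrating ρ over the cross-section to radius r: λ_enc = (2πρ₀/R²) ∫₀^r r'^3 dr' = 2πρ₀ r^4/(4·R²) = -1.146×10^-6 C/m.
Gauss's law: E·2πrL = λ_enc L/ε₀.
E = |λ_enc|/(2πε₀r) = (1.146×10^-6)/(2π·8.85×10^-12·0.07) = 2.94e5 N/C.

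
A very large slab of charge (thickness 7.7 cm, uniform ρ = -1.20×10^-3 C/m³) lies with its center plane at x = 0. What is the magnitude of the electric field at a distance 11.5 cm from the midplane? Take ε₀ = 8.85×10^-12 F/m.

|E| ≈ 5.22e6 N/C

The point |x| = 11.5 cm lies outside the slab (half-thickness 0.0385 m). A symmetric pillbox spanning the full slab encloses Q_enc = ρ·d·A.
Flux = 2EA ⇒ E = |ρ|d/(2ε₀), independent of distance outside.
E = (1.20×10^-3)(0.077)/(2·8.85×10^-12) = 5.22×10^6 N/C.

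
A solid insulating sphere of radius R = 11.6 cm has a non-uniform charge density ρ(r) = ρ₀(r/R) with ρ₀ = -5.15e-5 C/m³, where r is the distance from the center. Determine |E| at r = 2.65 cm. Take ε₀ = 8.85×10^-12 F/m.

|E| ≈ 8.81e3 N/C

Take a concentric spherical Gaussian surface of radius r = 2.65 cm (r < R).
Q_enc = ∫₀^r ρ(r')·4πr'² dr' = (4πρ₀/R) ∫₀^r r'^3 dr' = 4πρ₀ r^4/(4·R) = -6.878×10^-10 C.
Since E is radial and uniform over the Gaussian sphere, Φ = E·4πr² = Q_enc/ε₀.
E = |Q_enc|/(4πε₀r²) = (6.878×10^-10)/(4π·8.85×10^-12·(0.0265)²) = 8.81×10^3 N/C.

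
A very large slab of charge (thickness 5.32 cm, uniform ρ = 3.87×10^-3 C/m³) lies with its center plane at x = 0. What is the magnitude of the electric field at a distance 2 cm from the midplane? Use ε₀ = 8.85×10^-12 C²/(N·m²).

By symmetry E is perpendicular to the slab. A Gaussian pillbox from −2 cm to +2 cm (face area A) lies entirely within the slab.
Q_enc = ρ·(2x)·A and flux = 2EA, so 2EA = 2ρxA/ε₀ ⇒ E = |ρ|x/ε₀.
E = (3.87×10^-3)(0.02)/(8.85×10^-12) = 8.75×10^6 N/C.

8.75e6 V/m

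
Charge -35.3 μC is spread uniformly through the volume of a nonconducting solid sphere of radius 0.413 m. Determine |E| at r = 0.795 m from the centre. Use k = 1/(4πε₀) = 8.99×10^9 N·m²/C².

Symmetry ⇒ E = E(r) r̂. Gaussian sphere of radius r = 0.795 m (r > R, so the entire charge is enclosed).
Q_enc = -35.3 μC = -3.53e-5 C.
By Gauss's law, ∮E·dA = E·4πr² = Q_enc/ε₀.
E = k|Q_enc|/r² = (8.99×10^9)(3.53×10^-5)/(0.795)² = 5.02e5 N/C.

E ≈ 5.02×10^5 N/C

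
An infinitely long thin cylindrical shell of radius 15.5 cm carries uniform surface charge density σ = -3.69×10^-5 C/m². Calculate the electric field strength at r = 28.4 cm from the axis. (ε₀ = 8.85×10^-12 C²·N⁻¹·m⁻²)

E = 2.28×10^6 N/C

Coaxial Gaussian cylinder, radius r = 28.4 cm, length L (r > 15.5 cm).
The whole shell is enclosed: λ_enc = σ·2πR = (-3.69×10^-5)·2π·(0.155) = -3.594×10^-5 C/m.
Applying ∮E·dA = Q_enc/ε₀ with the end caps contributing no flux:
E = |λ_enc|/(2πε₀r) = (3.594×10^-5)/(2π·8.85×10^-12·0.284) = 2.28×10^6 N/C.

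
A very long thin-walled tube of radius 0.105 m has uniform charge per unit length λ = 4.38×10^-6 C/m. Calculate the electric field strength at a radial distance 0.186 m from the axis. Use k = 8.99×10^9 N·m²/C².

E = 4.23e5 N/C

Choose a coaxial cylinder of radius r = 0.186 m (arbitrary length L) as the Gaussian surface (r > 0.105 m).
The full line charge is enclosed: λ_enc = 4.38e-6 C/m.
Since E is radial and uniform over the curved surface, Φ = E·2πrL = Q_enc/ε₀ = λ_enc L/ε₀.
E = 2k|λ_enc|/r = 2(8.99×10^9)(4.38×10^-6)/(0.186) = 4.23×10^5 N/C.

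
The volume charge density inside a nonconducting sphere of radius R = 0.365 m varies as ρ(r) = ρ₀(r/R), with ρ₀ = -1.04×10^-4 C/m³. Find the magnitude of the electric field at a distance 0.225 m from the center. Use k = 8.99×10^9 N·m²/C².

Take a concentric spherical Gaussian surface of radius r = 0.225 m (r < R).
Q_enc = ∫₀^r ρ(r')·4πr'² dr' = (4πρ₀/R) ∫₀^r r'^3 dr' = 4πρ₀ r^4/(4·R) = -2.294×10^-6 C.
Gauss's law: E·4πr² = Q_enc/ε₀.
E = k|Q_enc|/r² = (8.99×10^9)(2.294e-6)/(0.225)² = 4.07×10^5 N/C.

|E| ≈ 4.07×10^5 N/C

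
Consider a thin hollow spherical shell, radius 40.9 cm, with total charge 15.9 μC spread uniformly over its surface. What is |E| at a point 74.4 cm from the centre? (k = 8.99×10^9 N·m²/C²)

|E| = 2.58e5 N/C

Use a concentric Gaussian sphere at r = 74.4 cm (r > 40.9 cm).
The entire shell is enclosed: Q_enc = 1.59×10^-5 C.
Since E is radial and uniform over the Gaussian sphere, Φ = E·4πr² = Q_enc/ε₀.
E = k|Q_enc|/r² = (8.99×10^9)(1.59e-5)/(0.744)² = 2.58×10^5 N/C.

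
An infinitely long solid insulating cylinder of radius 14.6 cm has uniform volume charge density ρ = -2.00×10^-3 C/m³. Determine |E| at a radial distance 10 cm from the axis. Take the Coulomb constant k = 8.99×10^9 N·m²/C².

1.13×10^7 V/m

Coaxial Gaussian cylinder, radius r = 10 cm, length L (r < R).
Enclosed charge per unit length: λ_enc = ρ·πr² = (-2.00×10^-3)π(0.1)² = -6.283×10^-5 C/m.
Gauss's law: E·2πrL = λ_enc L/ε₀.
E = 2k|λ_enc|/r = 2(8.99×10^9)(6.283e-5)/(0.1) = 1.13×10^7 N/C.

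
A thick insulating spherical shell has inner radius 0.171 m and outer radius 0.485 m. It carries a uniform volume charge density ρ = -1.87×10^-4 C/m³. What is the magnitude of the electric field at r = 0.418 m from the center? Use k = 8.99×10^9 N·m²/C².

E ≈ 2.74×10^6 V/m

Take a concentric spherical Gaussian surface of radius r = 0.418 m (within the shell material, 0.171 m < r < 0.485 m).
Enclosed charge is the volume from a to r: Q_enc = (4π/3)ρ(r³ − a³) = -5.329e-5 C.
Applying ∮E·dA = Q_enc/ε₀ with Φ = E(4πr²):
E = k|Q_enc|/r² = (8.99×10^9)(5.329×10^-5)/(0.418)² = 2.74e6 N/C.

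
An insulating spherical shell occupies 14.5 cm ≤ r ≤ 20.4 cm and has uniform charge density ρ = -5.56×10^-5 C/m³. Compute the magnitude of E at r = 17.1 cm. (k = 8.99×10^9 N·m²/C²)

|E| = 1.40e5 N/C

Take a concentric spherical Gaussian surface of radius r = 17.1 cm (within the shell material, 14.5 cm < r < 20.4 cm).
Enclosed charge is the volume from a to r: Q_enc = (4π/3)ρ(r³ − a³) = -4.545×10^-7 C.
Gauss's law: E·4πr² = Q_enc/ε₀.
E = k|Q_enc|/r² = (8.99×10^9)(4.545×10^-7)/(0.171)² = 1.40×10^5 N/C.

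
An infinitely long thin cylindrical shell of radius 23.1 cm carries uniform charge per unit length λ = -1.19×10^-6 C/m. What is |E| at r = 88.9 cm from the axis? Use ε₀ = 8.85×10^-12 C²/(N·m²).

Choose a coaxial cylinder of radius r = 88.9 cm (arbitrary length L) as the Gaussian surface (r > 23.1 cm).
The full line charge is enclosed: λ_enc = -1.19×10^-6 C/m.
By Gauss's law (flux through the curved wall only), E·2πrL = λ_enc L/ε₀.
E = |λ_enc|/(2πε₀r) = (1.19×10^-6)/(2π·8.85×10^-12·0.889) = 2.41e4 N/C.

E = 2.41e4 N/C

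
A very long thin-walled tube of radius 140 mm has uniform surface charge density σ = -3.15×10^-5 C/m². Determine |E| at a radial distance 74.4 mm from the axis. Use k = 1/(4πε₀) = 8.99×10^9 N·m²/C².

By cylindrical symmetry E is radial; use a coaxial Gaussian cylinder of radius 74.4 mm and length L (r < 140 mm, inside the shell).
All the surface charge lies outside this cylinder: Q_enc = 0, hence E = 0.

E = 0 (no enclosed charge)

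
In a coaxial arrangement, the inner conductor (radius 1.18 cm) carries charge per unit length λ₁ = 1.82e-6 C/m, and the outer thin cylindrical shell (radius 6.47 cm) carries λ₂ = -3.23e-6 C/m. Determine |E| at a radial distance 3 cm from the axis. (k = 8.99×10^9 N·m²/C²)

E ≈ 1.09×10^6 V/m

Take a coaxial cylindrical Gaussian surface of radius r = 3 cm and length L (between the conductors, 1.18 cm < r < 6.47 cm).
The shell at 6.47 cm lies outside the Gaussian surface, so λ_enc = λ₁ = 1.82×10^-6 C/m.
Gauss's law: E·2πrL = λ_enc L/ε₀.
E = 2k|λ_enc|/r = 2(8.99×10^9)(1.82e-6)/(0.03) = 1.09×10^6 N/C.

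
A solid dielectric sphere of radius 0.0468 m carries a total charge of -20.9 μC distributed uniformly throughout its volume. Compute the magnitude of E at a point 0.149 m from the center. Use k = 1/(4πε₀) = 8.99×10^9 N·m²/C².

E ≈ 8.46×10^6 V/m

Use a concentric Gaussian sphere at r = 0.149 m (r > R, so the entire charge is enclosed).
Q_enc = -20.9 μC = -2.09×10^-5 C.
By Gauss's law, ∮E·dA = E·4πr² = Q_enc/ε₀.
E = k|Q_enc|/r² = (8.99×10^9)(2.09e-5)/(0.149)² = 8.46×10^6 N/C.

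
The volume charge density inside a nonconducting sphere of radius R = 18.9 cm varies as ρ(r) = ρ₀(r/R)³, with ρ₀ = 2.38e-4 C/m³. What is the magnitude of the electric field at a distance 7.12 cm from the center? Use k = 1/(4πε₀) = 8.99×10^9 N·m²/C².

1.71e4 N/C

By spherical symmetry E is radial; choose a Gaussian sphere of radius r = 7.12 cm (r < R).
Integrate the density: Q_enc = 4π ∫₀^r ρ₀(r'/R)^3 r'² dr' = 4πρ₀ r^6/(6·R³) = 9.619×10^-9 C.
By Gauss's law, ∮E·dA = E·4πr² = Q_enc/ε₀.
E = k|Q_enc|/r² = (8.99×10^9)(9.619e-9)/(0.0712)² = 1.71e4 N/C.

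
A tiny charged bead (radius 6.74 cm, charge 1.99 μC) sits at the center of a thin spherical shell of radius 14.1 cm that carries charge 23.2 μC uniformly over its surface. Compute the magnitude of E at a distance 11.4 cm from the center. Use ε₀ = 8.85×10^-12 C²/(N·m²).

1.38e6 N/C

By spherical symmetry E is radial; choose a Gaussian sphere of radius r = 11.4 cm (between the bodies, 6.74 cm < r < 14.1 cm).
The shell at 14.1 cm lies outside the Gaussian surface, so Q_enc = 1.99 μC = 1.99×10^-6 C.
Applying ∮E·dA = Q_enc/ε₀ with Φ = E(4πr²):
E = |Q_enc|/(4πε₀r²) = (1.99×10^-6)/(4π·8.85×10^-12·(0.114)²) = 1.38×10^6 N/C.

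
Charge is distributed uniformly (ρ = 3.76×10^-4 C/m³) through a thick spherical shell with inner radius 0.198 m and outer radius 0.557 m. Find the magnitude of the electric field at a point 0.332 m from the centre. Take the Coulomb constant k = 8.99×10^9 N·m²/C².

|E| = 3.70e6 N/C

Use a concentric Gaussian sphere at r = 0.332 m (within the shell material, 0.198 m < r < 0.557 m).
Enclosed charge is the volume from a to r: Q_enc = (4π/3)ρ(r³ − a³) = 4.541e-5 C.
Gauss's law: E·4πr² = Q_enc/ε₀.
E = k|Q_enc|/r² = (8.99×10^9)(4.541e-5)/(0.332)² = 3.70e6 N/C.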